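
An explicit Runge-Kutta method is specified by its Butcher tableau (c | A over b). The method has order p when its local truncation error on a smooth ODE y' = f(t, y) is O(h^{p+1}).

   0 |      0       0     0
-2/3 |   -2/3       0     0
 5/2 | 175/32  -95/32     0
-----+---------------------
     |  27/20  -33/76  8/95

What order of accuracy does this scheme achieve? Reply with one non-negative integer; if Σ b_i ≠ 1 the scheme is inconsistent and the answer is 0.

b = (27/20, -33/76, 8/95)
c = (0, -2/3, 5/2)
Ac = (0, 0, 95/48)
Σ b_i: 27/20·1 + (-33/76)·1 + 8/95·1 = 1 ✓
b·c: (-33/76)·(-2/3) + 8/95·5/2 = 1/2 ✓
b·c²: (-33/76)·4/9 + 8/95·25/4 = 1/3 ✓
b·Ac: 8/95·95/48 = 1/6 ✓; 3 stages ⇒ order 3.

3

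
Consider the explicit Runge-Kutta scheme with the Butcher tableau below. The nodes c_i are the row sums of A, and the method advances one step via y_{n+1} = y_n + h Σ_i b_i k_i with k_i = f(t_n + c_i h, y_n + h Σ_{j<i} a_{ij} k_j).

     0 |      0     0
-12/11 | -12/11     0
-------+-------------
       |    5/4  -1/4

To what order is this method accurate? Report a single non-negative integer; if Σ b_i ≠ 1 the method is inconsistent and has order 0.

1

b = (5/4, -1/4)
c = (0, -12/11)
Σ b_i: 5/4·1 + (-1/4)·1 = 1 ✓
b·c: (-1/4)·(-12/11) = 3/11 ≠ 1/2 ⇒ order 1.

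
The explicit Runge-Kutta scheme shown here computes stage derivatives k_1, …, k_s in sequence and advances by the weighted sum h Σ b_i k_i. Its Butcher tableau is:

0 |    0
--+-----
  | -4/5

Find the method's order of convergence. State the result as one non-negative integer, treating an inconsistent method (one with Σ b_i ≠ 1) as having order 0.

b = (-4/5)
c = (0)
Σ b_i: (-4/5)·1 = -4/5 ≠ 1 ⇒ order 0.

0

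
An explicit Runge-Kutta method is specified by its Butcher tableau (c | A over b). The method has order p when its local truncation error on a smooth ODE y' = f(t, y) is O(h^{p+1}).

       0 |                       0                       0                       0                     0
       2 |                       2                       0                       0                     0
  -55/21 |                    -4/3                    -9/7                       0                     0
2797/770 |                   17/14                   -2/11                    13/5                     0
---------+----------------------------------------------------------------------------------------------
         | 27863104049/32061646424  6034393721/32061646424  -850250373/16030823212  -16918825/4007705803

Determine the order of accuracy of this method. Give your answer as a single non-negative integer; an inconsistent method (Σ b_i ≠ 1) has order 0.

b = (27863104049/32061646424, 6034393721/32061646424, -850250373/16030823212, -16918825/4007705803)
c = (0, 2, -55/21, 2797/770)
Ac = (0, 0, -18/7, -1657/231)
Σ b_i: 27863104049/32061646424·1 + 6034393721/32061646424·1 + (-850250373/16030823212)·1 + (-16918825/4007705803)·1 = 1 ✓
b·c: 6034393721/32061646424·2 + (-850250373/16030823212)·(-55/21) + (-16918825/4007705803)·2797/770 = 1/2 ✓
b·c²: 6034393721/32061646424·4 + (-850250373/16030823212)·3025/441 + (-16918825/4007705803)·7823209/592900 = 1/3 ✓
b·Ac: (-850250373/16030823212)·(-18/7) + (-16918825/4007705803)·(-1657/231) = 1/6 ✓
b·c³: 6034393721/32061646424·8 + (-850250373/16030823212)·(-166375/9261) + (-16918825/4007705803)·21881515573/456533000 = 250649551025521/111093604859160 ≠ 1/4 ⇒ order 3.
b·(c∘Ac): (-850250373/16030823212)·330/49 + (-16918825/4007705803)·(-4634629/177870) = -20804752475/84161821863 ≠ 1/8
b·Ac²: (-850250373/16030823212)·(-36/7) + (-16918825/4007705803)·82987/4851 = 50635961638/252485465589 ≠ 1/12
b·A²c: (-16918825/4007705803)·(-234/35) = 113114430/4007705803 ≠ 1/24

3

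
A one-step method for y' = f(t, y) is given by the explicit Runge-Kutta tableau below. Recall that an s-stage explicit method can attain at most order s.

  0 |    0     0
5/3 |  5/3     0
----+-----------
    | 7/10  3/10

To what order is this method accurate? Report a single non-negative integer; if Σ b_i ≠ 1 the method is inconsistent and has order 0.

2

b = (7/10, 3/10)
c = (0, 5/3)
Σ b_i: 7/10·1 + 3/10·1 = 1 ✓
b·c: 3/10·5/3 = 1/2 ✓; 2 stages ⇒ order 2.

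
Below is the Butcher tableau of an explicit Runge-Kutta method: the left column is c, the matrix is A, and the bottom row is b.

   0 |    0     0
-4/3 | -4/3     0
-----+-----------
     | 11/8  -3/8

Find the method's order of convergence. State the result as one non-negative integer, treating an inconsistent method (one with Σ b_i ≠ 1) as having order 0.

b = (11/8, -3/8)
c = (0, -4/3)
Σ b_i: 11/8·1 + (-3/8)·1 = 1 ✓
b·c: (-3/8)·(-4/3) = 1/2 ✓; 2 stages ⇒ order 2.

2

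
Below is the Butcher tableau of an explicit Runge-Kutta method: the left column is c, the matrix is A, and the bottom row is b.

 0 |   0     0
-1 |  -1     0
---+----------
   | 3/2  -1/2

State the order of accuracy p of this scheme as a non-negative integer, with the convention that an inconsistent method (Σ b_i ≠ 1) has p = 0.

b = (3/2, -1/2)
c = (0, -1)
Σ b_i: 3/2·1 + (-1/2)·1 = 1 ✓
b·c: (-1/2)·(-1) = 1/2 ✓; 2 stages ⇒ order 2.

2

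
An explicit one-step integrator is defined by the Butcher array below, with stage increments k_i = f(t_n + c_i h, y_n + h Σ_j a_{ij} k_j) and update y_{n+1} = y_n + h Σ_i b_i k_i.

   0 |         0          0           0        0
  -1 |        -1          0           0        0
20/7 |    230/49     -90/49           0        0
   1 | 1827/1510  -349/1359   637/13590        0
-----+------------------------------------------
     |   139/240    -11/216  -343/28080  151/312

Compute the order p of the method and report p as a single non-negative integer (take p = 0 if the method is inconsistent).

b = (139/240, -11/216, -343/28080, 151/312)
c = (0, -1, 20/7, 1)
Ac = (0, 0, 90/49, 59/151)
Σ b_i: 139/240·1 + (-11/216)·1 + (-343/28080)·1 + 151/312·1 = 1 ✓
b·c: (-11/216)·(-1) + (-343/28080)·20/7 + 151/312·1 = 1/2 ✓
b·c²: (-11/216)·1 + (-343/28080)·400/49 + 151/312·1 = 1/3 ✓
b·Ac: (-343/28080)·90/49 + 151/312·59/151 = 1/6 ✓
b·c³: (-11/216)·(-1) + (-343/28080)·8000/343 + 151/312·1 = 1/4 ✓
b·(c∘Ac): (-343/28080)·1800/343 + 151/312·59/151 = 1/8 ✓
b·Ac²: (-343/28080)·(-90/49) + 151/312·19/151 = 1/12 ✓
b·A²c: 151/312·13/151 = 1/24 ✓; 4 stages ⇒ order 4.

4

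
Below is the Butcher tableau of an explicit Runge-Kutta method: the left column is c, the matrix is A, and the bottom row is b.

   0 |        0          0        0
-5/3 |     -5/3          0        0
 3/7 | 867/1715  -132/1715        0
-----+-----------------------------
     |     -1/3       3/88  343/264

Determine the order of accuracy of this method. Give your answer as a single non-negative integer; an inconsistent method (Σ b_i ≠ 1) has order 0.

b = (-1/3, 3/88, 343/264)
c = (0, -5/3, 3/7)
Ac = (0, 0, 44/343)
Σ b_i: (-1/3)·1 + 3/88·1 + 343/264·1 = 1 ✓
b·c: 3/88·(-5/3) + 343/264·3/7 = 1/2 ✓
b·c²: 3/88·25/9 + 343/264·9/49 = 1/3 ✓
b·Ac: 343/264·44/343 = 1/6 ✓; 3 stages ⇒ order 3.

3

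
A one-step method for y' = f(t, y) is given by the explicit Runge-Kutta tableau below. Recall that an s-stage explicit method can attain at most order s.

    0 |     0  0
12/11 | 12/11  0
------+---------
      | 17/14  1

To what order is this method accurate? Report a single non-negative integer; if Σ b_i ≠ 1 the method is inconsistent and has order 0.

b = (17/14, 1)
c = (0, 12/11)
Σ b_i: 17/14·1 + 1·1 = 31/14 ≠ 1 ⇒ order 0.

0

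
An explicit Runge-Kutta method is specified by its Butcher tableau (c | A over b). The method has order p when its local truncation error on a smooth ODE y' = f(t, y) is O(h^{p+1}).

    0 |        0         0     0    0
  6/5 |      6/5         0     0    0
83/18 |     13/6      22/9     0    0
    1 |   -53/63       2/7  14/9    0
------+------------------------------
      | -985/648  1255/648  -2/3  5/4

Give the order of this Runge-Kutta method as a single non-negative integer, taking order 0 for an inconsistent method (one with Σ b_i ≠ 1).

b = (-985/648, 1255/648, -2/3, 5/4)
c = (0, 6/5, 83/18, 1)
Ac = (0, 0, 44/15, 21307/2835)
Σ b_i: (-985/648)·1 + 1255/648·1 + (-2/3)·1 + 5/4·1 = 1 ✓
b·c: 1255/648·6/5 + (-2/3)·83/18 + 5/4·1 = 1/2 ✓
b·c²: 1255/648·36/25 + (-2/3)·6889/324 + 5/4·1 = -49261/4860 ≠ 1/3 ⇒ order 2.
b·Ac: (-2/3)·44/15 + 5/4·21307/2835 = 84359/11340 ≠ 1/6

2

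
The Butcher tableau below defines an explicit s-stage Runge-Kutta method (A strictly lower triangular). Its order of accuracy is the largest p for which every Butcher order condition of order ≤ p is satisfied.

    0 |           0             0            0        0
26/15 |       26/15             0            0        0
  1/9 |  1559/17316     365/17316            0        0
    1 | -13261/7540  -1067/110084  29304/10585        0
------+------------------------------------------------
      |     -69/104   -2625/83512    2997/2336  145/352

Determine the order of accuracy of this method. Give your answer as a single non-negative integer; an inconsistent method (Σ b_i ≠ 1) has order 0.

4

b = (-69/104, -2625/83512, 2997/2336, 145/352)
c = (0, 26/15, 1/9, 1)
Ac = (0, 0, 73/1998, 253/870)
Σ b_i: (-69/104)·1 + (-2625/83512)·1 + 2997/2336·1 + 145/352·1 = 1 ✓
b·c: (-2625/83512)·26/15 + 2997/2336·1/9 + 145/352·1 = 1/2 ✓
b·c²: (-2625/83512)·676/225 + 2997/2336·1/81 + 145/352·1 = 1/3 ✓
b·Ac: 2997/2336·73/1998 + 145/352·253/870 = 1/6 ✓
b·c³: (-2625/83512)·17576/3375 + 2997/2336·1/729 + 145/352·1 = 1/4 ✓
b·(c∘Ac): 2997/2336·73/17982 + 145/352·253/870 = 1/8 ✓
b·Ac²: 2997/2336·949/14985 + 145/352·11/2175 = 1/12 ✓
b·A²c: 145/352·44/435 = 1/24 ✓; 4 stages ⇒ order 4.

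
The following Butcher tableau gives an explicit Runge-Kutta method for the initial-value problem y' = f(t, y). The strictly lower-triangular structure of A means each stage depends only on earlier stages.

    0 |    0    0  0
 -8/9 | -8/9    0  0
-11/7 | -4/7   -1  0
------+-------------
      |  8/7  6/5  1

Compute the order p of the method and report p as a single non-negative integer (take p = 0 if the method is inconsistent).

b = (8/7, 6/5, 1)
c = (0, -8/9, -11/7)
Ac = (0, 0, 8/9)
Σ b_i: 8/7·1 + 6/5·1 + 1·1 = 117/35 ≠ 1 ⇒ order 0.

0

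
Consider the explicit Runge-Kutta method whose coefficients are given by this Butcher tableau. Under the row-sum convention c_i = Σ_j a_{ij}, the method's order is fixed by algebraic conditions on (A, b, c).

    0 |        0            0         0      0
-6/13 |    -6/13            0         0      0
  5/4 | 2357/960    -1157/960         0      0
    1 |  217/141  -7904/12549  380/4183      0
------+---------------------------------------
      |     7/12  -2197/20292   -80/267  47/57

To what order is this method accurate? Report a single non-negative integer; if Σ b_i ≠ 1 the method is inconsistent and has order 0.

4

b = (7/12, -2197/20292, -80/267, 47/57)
c = (0, -6/13, 5/4, 1)
Ac = (0, 0, 89/160, 19/47)
Σ b_i: 7/12·1 + (-2197/20292)·1 + (-80/267)·1 + 47/57·1 = 1 ✓
b·c: (-2197/20292)·(-6/13) + (-80/267)·5/4 + 47/57·1 = 1/2 ✓
b·c²: (-2197/20292)·36/169 + (-80/267)·25/16 + 47/57·1 = 1/3 ✓
b·Ac: (-80/267)·89/160 + 47/57·19/47 = 1/6 ✓
b·c³: (-2197/20292)·(-216/2197) + (-80/267)·125/64 + 47/57·1 = 1/4 ✓
b·(c∘Ac): (-80/267)·89/128 + 47/57·19/47 = 1/8 ✓
b·Ac²: (-80/267)·(-267/1040) + 47/57·19/2444 = 1/12 ✓
b·A²c: 47/57·19/376 = 1/24 ✓; 4 stages ⇒ order 4.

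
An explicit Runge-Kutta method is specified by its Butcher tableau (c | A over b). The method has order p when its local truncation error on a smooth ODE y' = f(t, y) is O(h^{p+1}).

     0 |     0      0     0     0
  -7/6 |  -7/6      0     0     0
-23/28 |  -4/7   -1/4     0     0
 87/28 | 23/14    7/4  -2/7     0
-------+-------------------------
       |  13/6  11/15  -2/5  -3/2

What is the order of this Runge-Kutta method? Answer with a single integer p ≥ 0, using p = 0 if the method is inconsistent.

b = (13/6, 11/15, -2/5, -3/2)
c = (0, -7/6, -23/28, 87/28)
Ac = (0, 0, 7/24, -2125/1176)
Σ b_i: 13/6·1 + 11/15·1 + (-2/5)·1 + (-3/2)·1 = 1 ✓
b·c: 11/15·(-7/6) + (-2/5)·(-23/28) + (-3/2)·87/28 = -13073/2520 ≠ 1/2 ⇒ order 1.

1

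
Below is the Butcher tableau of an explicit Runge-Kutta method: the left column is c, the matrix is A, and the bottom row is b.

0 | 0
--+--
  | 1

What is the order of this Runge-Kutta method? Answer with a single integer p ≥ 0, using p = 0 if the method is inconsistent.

b = (1)
c = (0)
Σ b_i: 1·1 = 1 ✓; 1 stage ⇒ order 1.

1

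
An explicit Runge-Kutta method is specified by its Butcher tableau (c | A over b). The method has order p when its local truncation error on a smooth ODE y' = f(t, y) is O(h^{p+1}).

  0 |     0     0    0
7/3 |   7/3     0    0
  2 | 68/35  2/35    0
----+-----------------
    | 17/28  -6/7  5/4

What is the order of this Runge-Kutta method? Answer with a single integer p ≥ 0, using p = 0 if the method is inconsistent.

b = (17/28, -6/7, 5/4)
c = (0, 7/3, 2)
Ac = (0, 0, 2/15)
Σ b_i: 17/28·1 + (-6/7)·1 + 5/4·1 = 1 ✓
b·c: (-6/7)·7/3 + 5/4·2 = 1/2 ✓
b·c²: (-6/7)·49/9 + 5/4·4 = 1/3 ✓
b·Ac: 5/4·2/15 = 1/6 ✓; 3 stages ⇒ order 3.

3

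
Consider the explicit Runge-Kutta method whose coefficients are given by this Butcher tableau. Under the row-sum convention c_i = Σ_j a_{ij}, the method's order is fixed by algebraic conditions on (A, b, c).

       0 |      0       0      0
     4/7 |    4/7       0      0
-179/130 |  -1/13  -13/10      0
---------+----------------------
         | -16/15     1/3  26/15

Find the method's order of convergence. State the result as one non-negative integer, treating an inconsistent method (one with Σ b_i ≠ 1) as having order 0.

1

b = (-16/15, 1/3, 26/15)
c = (0, 4/7, -179/130)
Ac = (0, 0, -26/35)
Σ b_i: (-16/15)·1 + 1/3·1 + 26/15·1 = 1 ✓
b·c: 1/3·4/7 + 26/15·(-179/130) = -1153/525 ≠ 1/2 ⇒ order 1.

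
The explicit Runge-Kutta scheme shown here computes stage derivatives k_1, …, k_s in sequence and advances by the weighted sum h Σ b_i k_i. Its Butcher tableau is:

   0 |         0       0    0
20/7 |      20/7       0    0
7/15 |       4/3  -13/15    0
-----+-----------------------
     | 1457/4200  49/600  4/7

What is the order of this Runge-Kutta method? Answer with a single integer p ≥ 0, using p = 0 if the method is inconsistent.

b = (1457/4200, 49/600, 4/7)
c = (0, 20/7, 7/15)
Ac = (0, 0, -52/21)
Σ b_i: 1457/4200·1 + 49/600·1 + 4/7·1 = 1 ✓
b·c: 49/600·20/7 + 4/7·7/15 = 1/2 ✓
b·c²: 49/600·400/49 + 4/7·49/225 = 178/225 ≠ 1/3 ⇒ order 2.
b·Ac: 4/7·(-52/21) = -208/147 ≠ 1/6

2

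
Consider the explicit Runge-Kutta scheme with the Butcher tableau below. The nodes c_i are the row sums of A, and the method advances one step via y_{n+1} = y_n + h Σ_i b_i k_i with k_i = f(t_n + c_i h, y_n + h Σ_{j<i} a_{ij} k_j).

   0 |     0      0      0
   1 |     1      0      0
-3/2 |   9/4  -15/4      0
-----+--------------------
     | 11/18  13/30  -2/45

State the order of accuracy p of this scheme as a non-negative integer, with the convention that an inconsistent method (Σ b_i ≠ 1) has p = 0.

3

b = (11/18, 13/30, -2/45)
c = (0, 1, -3/2)
Ac = (0, 0, -15/4)
Σ b_i: 11/18·1 + 13/30·1 + (-2/45)·1 = 1 ✓
b·c: 13/30·1 + (-2/45)·(-3/2) = 1/2 ✓
b·c²: 13/30·1 + (-2/45)·9/4 = 1/3 ✓
b·Ac: (-2/45)·(-15/4) = 1/6 ✓; 3 stages ⇒ order 3.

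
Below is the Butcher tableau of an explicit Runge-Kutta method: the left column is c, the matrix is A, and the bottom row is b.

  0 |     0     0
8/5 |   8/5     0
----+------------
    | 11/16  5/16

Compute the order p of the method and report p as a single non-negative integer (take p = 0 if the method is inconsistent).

2

b = (11/16, 5/16)
c = (0, 8/5)
Σ b_i: 11/16·1 + 5/16·1 = 1 ✓
b·c: 5/16·8/5 = 1/2 ✓; 2 stages ⇒ order 2.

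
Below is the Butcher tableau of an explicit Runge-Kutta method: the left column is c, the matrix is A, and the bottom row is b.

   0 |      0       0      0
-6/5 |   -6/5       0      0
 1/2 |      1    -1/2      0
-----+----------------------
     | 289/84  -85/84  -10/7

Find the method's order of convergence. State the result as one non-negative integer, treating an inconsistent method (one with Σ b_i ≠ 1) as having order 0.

b = (289/84, -85/84, -10/7)
c = (0, -6/5, 1/2)
Ac = (0, 0, 3/5)
Σ b_i: 289/84·1 + (-85/84)·1 + (-10/7)·1 = 1 ✓
b·c: (-85/84)·(-6/5) + (-10/7)·1/2 = 1/2 ✓
b·c²: (-85/84)·36/25 + (-10/7)·1/4 = -127/70 ≠ 1/3 ⇒ order 2.
b·Ac: (-10/7)·3/5 = -6/7 ≠ 1/6

2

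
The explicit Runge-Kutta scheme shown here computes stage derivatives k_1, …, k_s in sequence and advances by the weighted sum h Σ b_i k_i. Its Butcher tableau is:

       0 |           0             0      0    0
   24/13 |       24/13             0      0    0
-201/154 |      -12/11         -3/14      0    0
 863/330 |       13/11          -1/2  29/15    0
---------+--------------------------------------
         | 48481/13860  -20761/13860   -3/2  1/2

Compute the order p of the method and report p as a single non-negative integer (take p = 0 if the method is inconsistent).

2

b = (48481/13860, -20761/13860, -3/2, 1/2)
c = (0, 24/13, -201/154, 863/330)
Ac = (0, 0, -36/91, -34499/10010)
Σ b_i: 48481/13860·1 + (-20761/13860)·1 + (-3/2)·1 + 1/2·1 = 1 ✓
b·c: (-20761/13860)·24/13 + (-3/2)·(-201/154) + 1/2·863/330 = 1/2 ✓
b·c²: (-20761/13860)·576/169 + (-3/2)·40401/23716 + 1/2·744769/108900 = -294201181/69369300 ≠ 1/3 ⇒ order 2.
b·Ac: (-3/2)·(-36/91) + 1/2·(-34499/10010) = -22619/20020 ≠ 1/6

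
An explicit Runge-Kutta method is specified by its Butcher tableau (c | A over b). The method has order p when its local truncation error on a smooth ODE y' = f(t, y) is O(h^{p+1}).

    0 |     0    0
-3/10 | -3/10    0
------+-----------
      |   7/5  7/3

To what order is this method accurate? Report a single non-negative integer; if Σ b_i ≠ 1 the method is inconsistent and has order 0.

b = (7/5, 7/3)
c = (0, -3/10)
Σ b_i: 7/5·1 + 7/3·1 = 56/15 ≠ 1 ⇒ order 0.

0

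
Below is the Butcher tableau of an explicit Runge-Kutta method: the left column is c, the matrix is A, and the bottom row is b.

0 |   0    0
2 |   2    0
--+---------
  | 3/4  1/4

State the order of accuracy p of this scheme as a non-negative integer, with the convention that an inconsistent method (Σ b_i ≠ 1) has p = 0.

2

b = (3/4, 1/4)
c = (0, 2)
Σ b_i: 3/4·1 + 1/4·1 = 1 ✓
b·c: 1/4·2 = 1/2 ✓; 2 stages ⇒ order 2.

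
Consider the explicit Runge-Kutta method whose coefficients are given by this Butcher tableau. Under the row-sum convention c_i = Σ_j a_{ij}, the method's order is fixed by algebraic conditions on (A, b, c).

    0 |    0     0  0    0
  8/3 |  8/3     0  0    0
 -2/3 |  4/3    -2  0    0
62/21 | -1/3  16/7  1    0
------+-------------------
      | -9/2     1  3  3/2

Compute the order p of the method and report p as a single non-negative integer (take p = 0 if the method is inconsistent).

1

b = (-9/2, 1, 3, 3/2)
c = (0, 8/3, -2/3, 62/21)
Ac = (0, 0, -16/3, 38/7)
Σ b_i: (-9/2)·1 + 1·1 + 3·1 + 3/2·1 = 1 ✓
b·c: 1·8/3 + 3·(-2/3) + 3/2·62/21 = 107/21 ≠ 1/2 ⇒ order 1.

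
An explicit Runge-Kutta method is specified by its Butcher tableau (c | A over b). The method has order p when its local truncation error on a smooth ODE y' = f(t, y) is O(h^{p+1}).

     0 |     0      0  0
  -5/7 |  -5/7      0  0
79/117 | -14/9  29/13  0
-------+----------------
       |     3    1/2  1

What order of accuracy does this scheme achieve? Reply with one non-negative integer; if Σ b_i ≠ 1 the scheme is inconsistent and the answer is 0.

b = (3, 1/2, 1)
c = (0, -5/7, 79/117)
Ac = (0, 0, -145/91)
Σ b_i: 3·1 + 1/2·1 + 1·1 = 9/2 ≠ 1 ⇒ order 0.

0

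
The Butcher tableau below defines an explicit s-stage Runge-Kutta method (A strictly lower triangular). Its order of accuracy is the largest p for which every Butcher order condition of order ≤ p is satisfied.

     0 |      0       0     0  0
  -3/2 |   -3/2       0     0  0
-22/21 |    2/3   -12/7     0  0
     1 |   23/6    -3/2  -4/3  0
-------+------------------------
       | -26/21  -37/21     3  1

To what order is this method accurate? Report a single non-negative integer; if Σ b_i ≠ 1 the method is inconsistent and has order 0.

b = (-26/21, -37/21, 3, 1)
c = (0, -3/2, -22/21, 1)
Ac = (0, 0, 18/7, 919/252)
Σ b_i: (-26/21)·1 + (-37/21)·1 + 3·1 + 1·1 = 1 ✓
b·c: (-37/21)·(-3/2) + 3·(-22/21) + 1·1 = 1/2 ✓
b·c²: (-37/21)·9/4 + 3·484/441 + 1·1 = 193/588 ≠ 1/3 ⇒ order 2.
b·Ac: 3·18/7 + 1·919/252 = 409/36 ≠ 1/6

2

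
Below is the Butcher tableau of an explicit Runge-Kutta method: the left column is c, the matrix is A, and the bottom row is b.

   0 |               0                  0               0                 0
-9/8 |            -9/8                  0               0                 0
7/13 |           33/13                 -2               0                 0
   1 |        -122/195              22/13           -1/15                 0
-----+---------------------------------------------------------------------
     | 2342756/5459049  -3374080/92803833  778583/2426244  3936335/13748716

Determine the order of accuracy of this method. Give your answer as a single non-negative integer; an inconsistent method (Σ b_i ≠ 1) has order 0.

3

b = (2342756/5459049, -3374080/92803833, 778583/2426244, 3936335/13748716)
c = (0, -9/8, 7/13, 1)
Ac = (0, 0, 9/4, -1513/780)
Σ b_i: 2342756/5459049·1 + (-3374080/92803833)·1 + 778583/2426244·1 + 3936335/13748716·1 = 1 ✓
b·c: (-3374080/92803833)·(-9/8) + 778583/2426244·7/13 + 3936335/13748716·1 = 1/2 ✓
b·c²: (-3374080/92803833)·81/64 + 778583/2426244·49/169 + 3936335/13748716·1 = 1/3 ✓
b·Ac: 778583/2426244·9/4 + 3936335/13748716·(-1513/780) = 1/6 ✓
b·c³: (-3374080/92803833)·(-729/512) + 778583/2426244·343/2197 + 3936335/13748716·1 = 6121693/15770586 ≠ 1/4 ⇒ order 3.
b·(c∘Ac): 778583/2426244·63/52 + 3936335/13748716·(-1513/780) = -808309/4852488 ≠ 1/8
b·Ac²: 778583/2426244·(-81/32) + 3936335/13748716·172177/81120 = -877636835/4289599392 ≠ 1/12
b·A²c: 3936335/13748716·(-3/20) = -2361801/54994864 ≠ 1/24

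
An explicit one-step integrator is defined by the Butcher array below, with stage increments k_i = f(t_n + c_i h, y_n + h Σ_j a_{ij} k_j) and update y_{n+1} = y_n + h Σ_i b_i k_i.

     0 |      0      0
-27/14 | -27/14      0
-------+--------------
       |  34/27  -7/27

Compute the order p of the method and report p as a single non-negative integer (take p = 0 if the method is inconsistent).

2

b = (34/27, -7/27)
c = (0, -27/14)
Σ b_i: 34/27·1 + (-7/27)·1 = 1 ✓
b·c: (-7/27)·(-27/14) = 1/2 ✓; 2 stages ⇒ order 2.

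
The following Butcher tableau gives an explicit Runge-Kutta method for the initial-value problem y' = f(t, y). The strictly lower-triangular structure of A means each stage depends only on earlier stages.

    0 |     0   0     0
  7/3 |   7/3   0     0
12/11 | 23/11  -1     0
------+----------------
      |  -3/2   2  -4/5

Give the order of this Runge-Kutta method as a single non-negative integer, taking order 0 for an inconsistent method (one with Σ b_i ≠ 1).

0

b = (-3/2, 2, -4/5)
c = (0, 7/3, 12/11)
Ac = (0, 0, -7/3)
Σ b_i: (-3/2)·1 + 2·1 + (-4/5)·1 = -3/10 ≠ 1 ⇒ order 0.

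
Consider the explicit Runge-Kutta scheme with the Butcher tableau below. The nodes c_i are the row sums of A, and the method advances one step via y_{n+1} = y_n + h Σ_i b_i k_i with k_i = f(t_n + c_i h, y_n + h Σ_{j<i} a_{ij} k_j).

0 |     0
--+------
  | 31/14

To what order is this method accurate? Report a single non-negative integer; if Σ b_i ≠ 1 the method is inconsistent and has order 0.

0

b = (31/14)
c = (0)
Σ b_i: 31/14·1 = 31/14 ≠ 1 ⇒ order 0.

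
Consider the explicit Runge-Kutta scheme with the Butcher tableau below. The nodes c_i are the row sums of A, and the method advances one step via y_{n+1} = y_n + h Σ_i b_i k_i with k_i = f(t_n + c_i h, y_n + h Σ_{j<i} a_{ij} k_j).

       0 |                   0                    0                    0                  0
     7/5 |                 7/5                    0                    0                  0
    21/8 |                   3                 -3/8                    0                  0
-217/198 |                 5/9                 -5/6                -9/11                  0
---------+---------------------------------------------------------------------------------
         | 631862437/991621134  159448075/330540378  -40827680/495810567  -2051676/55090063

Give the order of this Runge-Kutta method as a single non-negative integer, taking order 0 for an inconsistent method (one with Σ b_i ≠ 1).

b = (631862437/991621134, 159448075/330540378, -40827680/495810567, -2051676/55090063)
c = (0, 7/5, 21/8, -217/198)
Ac = (0, 0, -21/40, -875/264)
Σ b_i: 631862437/991621134·1 + 159448075/330540378·1 + (-40827680/495810567)·1 + (-2051676/55090063)·1 = 1 ✓
b·c: 159448075/330540378·7/5 + (-40827680/495810567)·21/8 + (-2051676/55090063)·(-217/198) = 1/2 ✓
b·c²: 159448075/330540378·49/25 + (-40827680/495810567)·441/64 + (-2051676/55090063)·47089/39204 = 1/3 ✓
b·Ac: (-40827680/495810567)·(-21/40) + (-2051676/55090063)·(-875/264) = 1/6 ✓
b·c³: 159448075/330540378·343/125 + (-40827680/495810567)·9261/512 + (-2051676/55090063)·(-10218313/7762392) = -3119032553/26713059120 ≠ 1/4 ⇒ order 3.
b·(c∘Ac): (-40827680/495810567)·(-441/320) + (-2051676/55090063)·189875/52272 = -98029/4497148 ≠ 1/8
b·Ac²: (-40827680/495810567)·(-147/200) + (-2051676/55090063)·(-76783/10560) = 17879743/53965776 ≠ 1/12
b·A²c: (-2051676/55090063)·189/440 = -1258983/78700090 ≠ 1/24

3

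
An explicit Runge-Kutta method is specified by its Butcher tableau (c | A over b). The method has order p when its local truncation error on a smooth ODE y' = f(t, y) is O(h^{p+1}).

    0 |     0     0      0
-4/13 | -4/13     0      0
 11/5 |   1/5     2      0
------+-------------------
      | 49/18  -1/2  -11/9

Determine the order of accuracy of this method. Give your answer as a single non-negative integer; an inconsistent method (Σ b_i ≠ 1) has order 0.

1

b = (49/18, -1/2, -11/9)
c = (0, -4/13, 11/5)
Ac = (0, 0, -8/13)
Σ b_i: 49/18·1 + (-1/2)·1 + (-11/9)·1 = 1 ✓
b·c: (-1/2)·(-4/13) + (-11/9)·11/5 = -1483/585 ≠ 1/2 ⇒ order 1.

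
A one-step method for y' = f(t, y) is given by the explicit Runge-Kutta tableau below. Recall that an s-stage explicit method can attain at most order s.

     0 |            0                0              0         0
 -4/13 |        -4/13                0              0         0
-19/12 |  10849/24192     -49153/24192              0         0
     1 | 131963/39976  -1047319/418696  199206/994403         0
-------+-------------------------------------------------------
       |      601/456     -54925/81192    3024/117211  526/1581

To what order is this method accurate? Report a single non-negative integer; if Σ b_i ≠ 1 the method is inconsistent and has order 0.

4

b = (601/456, -54925/81192, 3024/117211, 526/1581)
c = (0, -4/13, -19/12, 1)
Ac = (0, 0, 3781/6048, 119/263)
Σ b_i: 601/456·1 + (-54925/81192)·1 + 3024/117211·1 + 526/1581·1 = 1 ✓
b·c: (-54925/81192)·(-4/13) + 3024/117211·(-19/12) + 526/1581·1 = 1/2 ✓
b·c²: (-54925/81192)·16/169 + 3024/117211·361/144 + 526/1581·1 = 1/3 ✓
b·Ac: 3024/117211·3781/6048 + 526/1581·119/263 = 1/6 ✓
b·c³: (-54925/81192)·(-64/2197) + 3024/117211·(-6859/1728) + 526/1581·1 = 1/4 ✓
b·(c∘Ac): 3024/117211·(-71839/72576) + 526/1581·119/263 = 1/8 ✓
b·Ac²: 3024/117211·(-3781/19656) + 526/1581·7259/27352 = 1/12 ✓
b·A²c: 526/1581·527/4208 = 1/24 ✓; 4 stages ⇒ order 4.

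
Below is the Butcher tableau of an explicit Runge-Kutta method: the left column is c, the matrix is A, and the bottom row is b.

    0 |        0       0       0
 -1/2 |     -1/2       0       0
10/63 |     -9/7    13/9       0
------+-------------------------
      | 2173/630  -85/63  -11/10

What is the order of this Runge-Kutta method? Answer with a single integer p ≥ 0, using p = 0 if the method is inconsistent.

2

b = (2173/630, -85/63, -11/10)
c = (0, -1/2, 10/63)
Ac = (0, 0, -13/18)
Σ b_i: 2173/630·1 + (-85/63)·1 + (-11/10)·1 = 1 ✓
b·c: (-85/63)·(-1/2) + (-11/10)·10/63 = 1/2 ✓
b·c²: (-85/63)·1/4 + (-11/10)·100/3969 = -5795/15876 ≠ 1/3 ⇒ order 2.
b·Ac: (-11/10)·(-13/18) = 143/180 ≠ 1/6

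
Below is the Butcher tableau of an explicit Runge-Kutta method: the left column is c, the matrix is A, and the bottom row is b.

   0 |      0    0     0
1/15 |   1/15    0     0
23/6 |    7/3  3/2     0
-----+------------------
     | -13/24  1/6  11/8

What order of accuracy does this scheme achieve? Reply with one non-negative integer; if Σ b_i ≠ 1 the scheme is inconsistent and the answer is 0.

1

b = (-13/24, 1/6, 11/8)
c = (0, 1/15, 23/6)
Ac = (0, 0, 1/10)
Σ b_i: (-13/24)·1 + 1/6·1 + 11/8·1 = 1 ✓
b·c: 1/6·1/15 + 11/8·23/6 = 3803/720 ≠ 1/2 ⇒ order 1.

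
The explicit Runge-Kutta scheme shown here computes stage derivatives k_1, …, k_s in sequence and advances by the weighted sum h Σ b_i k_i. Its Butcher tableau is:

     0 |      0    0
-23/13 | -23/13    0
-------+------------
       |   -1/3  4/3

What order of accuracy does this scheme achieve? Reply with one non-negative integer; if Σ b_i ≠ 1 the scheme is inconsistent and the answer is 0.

1

b = (-1/3, 4/3)
c = (0, -23/13)
Σ b_i: (-1/3)·1 + 4/3·1 = 1 ✓
b·c: 4/3·(-23/13) = -92/39 ≠ 1/2 ⇒ order 1.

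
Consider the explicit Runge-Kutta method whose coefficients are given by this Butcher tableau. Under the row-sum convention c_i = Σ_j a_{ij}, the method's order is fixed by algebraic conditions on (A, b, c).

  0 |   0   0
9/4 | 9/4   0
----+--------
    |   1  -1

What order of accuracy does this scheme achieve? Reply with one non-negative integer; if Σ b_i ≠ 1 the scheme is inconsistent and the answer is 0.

b = (1, -1)
c = (0, 9/4)
Σ b_i: 1·1 + (-1)·1 = 0 ≠ 1 ⇒ order 0.

0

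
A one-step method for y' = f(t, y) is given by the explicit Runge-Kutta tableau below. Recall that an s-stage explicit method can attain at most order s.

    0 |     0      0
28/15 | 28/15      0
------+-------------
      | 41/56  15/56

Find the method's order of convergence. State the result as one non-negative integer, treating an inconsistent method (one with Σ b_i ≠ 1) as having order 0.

b = (41/56, 15/56)
c = (0, 28/15)
Σ b_i: 41/56·1 + 15/56·1 = 1 ✓
b·c: 15/56·28/15 = 1/2 ✓; 2 stages ⇒ order 2.

2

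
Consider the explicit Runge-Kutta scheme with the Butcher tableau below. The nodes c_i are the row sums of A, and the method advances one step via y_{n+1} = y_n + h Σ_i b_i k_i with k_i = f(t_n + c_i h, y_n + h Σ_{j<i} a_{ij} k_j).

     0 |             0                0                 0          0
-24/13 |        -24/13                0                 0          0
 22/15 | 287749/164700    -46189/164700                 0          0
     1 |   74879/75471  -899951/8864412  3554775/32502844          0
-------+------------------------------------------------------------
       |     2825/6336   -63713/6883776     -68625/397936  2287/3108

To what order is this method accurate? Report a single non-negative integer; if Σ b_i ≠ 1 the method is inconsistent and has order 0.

4

b = (2825/6336, -63713/6883776, -68625/397936, 2287/3108)
c = (0, -24/13, 22/15, 1)
Ac = (0, 0, 7106/13725, 1591/4574)
Σ b_i: 2825/6336·1 + (-63713/6883776)·1 + (-68625/397936)·1 + 2287/3108·1 = 1 ✓
b·c: (-63713/6883776)·(-24/13) + (-68625/397936)·22/15 + 2287/3108·1 = 1/2 ✓
b·c²: (-63713/6883776)·576/169 + (-68625/397936)·484/225 + 2287/3108·1 = 1/3 ✓
b·Ac: (-68625/397936)·7106/13725 + 2287/3108·1591/4574 = 1/6 ✓
b·c³: (-63713/6883776)·(-13824/2197) + (-68625/397936)·10648/3375 + 2287/3108·1 = 1/4 ✓
b·(c∘Ac): (-68625/397936)·156332/205875 + 2287/3108·1591/4574 = 1/8 ✓
b·Ac²: (-68625/397936)·(-56848/59475) + 2287/3108·(-3293/29731) = 1/12 ✓
b·A²c: 2287/3108·259/4574 = 1/24 ✓; 4 stages ⇒ order 4.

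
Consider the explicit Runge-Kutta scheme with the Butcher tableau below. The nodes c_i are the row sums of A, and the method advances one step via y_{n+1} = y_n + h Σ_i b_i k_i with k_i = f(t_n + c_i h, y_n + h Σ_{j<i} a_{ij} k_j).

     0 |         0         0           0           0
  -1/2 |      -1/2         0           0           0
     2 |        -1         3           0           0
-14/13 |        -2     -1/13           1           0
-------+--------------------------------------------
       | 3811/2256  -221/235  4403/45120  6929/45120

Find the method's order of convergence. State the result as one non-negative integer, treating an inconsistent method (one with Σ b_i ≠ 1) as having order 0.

b = (3811/2256, -221/235, 4403/45120, 6929/45120)
c = (0, -1/2, 2, -14/13)
Ac = (0, 0, -3/2, 53/26)
Σ b_i: 3811/2256·1 + (-221/235)·1 + 4403/45120·1 + 6929/45120·1 = 1 ✓
b·c: (-221/235)·(-1/2) + 4403/45120·2 + 6929/45120·(-14/13) = 1/2 ✓
b·c²: (-221/235)·1/4 + 4403/45120·4 + 6929/45120·196/169 = 1/3 ✓
b·Ac: 4403/45120·(-3/2) + 6929/45120·53/26 = 1/6 ✓
b·c³: (-221/235)·(-1/8) + 4403/45120·8 + 6929/45120·(-2744/2197) = 3453/4888 ≠ 1/4 ⇒ order 3.
b·(c∘Ac): 4403/45120·(-3) + 6929/45120·(-371/169) = -1421/2256 ≠ 1/8
b·Ac²: 4403/45120·3/4 + 6929/45120·207/52 = 2059/3008 ≠ 1/12
b·A²c: 6929/45120·(-3/2) = -6929/30080 ≠ 1/24

3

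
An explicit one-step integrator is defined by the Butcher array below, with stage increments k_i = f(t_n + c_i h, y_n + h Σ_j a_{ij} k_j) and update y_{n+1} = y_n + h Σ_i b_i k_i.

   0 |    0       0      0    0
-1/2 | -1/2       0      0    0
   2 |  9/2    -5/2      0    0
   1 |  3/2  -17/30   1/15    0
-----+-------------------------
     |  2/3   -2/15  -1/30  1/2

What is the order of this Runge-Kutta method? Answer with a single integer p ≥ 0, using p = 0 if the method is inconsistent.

b = (2/3, -2/15, -1/30, 1/2)
c = (0, -1/2, 2, 1)
Ac = (0, 0, 5/4, 5/12)
Σ b_i: 2/3·1 + (-2/15)·1 + (-1/30)·1 + 1/2·1 = 1 ✓
b·c: (-2/15)·(-1/2) + (-1/30)·2 + 1/2·1 = 1/2 ✓
b·c²: (-2/15)·1/4 + (-1/30)·4 + 1/2·1 = 1/3 ✓
b·Ac: (-1/30)·5/4 + 1/2·5/12 = 1/6 ✓
b·c³: (-2/15)·(-1/8) + (-1/30)·8 + 1/2·1 = 1/4 ✓
b·(c∘Ac): (-1/30)·5/2 + 1/2·5/12 = 1/8 ✓
b·Ac²: (-1/30)·(-5/8) + 1/2·1/8 = 1/12 ✓
b·A²c: 1/2·1/12 = 1/24 ✓; 4 stages ⇒ order 4.

4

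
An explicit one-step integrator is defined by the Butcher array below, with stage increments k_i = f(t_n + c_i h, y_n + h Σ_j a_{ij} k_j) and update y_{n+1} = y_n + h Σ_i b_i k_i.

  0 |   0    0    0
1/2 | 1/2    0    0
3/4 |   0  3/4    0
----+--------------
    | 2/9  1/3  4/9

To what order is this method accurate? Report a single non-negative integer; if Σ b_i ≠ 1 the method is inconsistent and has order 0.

3

b = (2/9, 1/3, 4/9)
c = (0, 1/2, 3/4)
Ac = (0, 0, 3/8)
Σ b_i: 2/9·1 + 1/3·1 + 4/9·1 = 1 ✓
b·c: 1/3·1/2 + 4/9·3/4 = 1/2 ✓
b·c²: 1/3·1/4 + 4/9·9/16 = 1/3 ✓
b·Ac: 4/9·3/8 = 1/6 ✓; 3 stages ⇒ order 3.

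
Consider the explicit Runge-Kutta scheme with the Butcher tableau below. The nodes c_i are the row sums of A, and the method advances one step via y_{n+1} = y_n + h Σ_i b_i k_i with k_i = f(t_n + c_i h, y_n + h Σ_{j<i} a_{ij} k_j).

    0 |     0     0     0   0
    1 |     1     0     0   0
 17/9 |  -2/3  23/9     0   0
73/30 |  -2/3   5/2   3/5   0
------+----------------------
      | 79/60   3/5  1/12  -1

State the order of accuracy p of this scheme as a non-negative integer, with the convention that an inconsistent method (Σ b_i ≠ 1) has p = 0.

b = (79/60, 3/5, 1/12, -1)
c = (0, 1, 17/9, 73/30)
Ac = (0, 0, 23/9, 109/30)
Σ b_i: 79/60·1 + 3/5·1 + 1/12·1 + (-1)·1 = 1 ✓
b·c: 3/5·1 + 1/12·17/9 + (-1)·73/30 = -181/108 ≠ 1/2 ⇒ order 1.

1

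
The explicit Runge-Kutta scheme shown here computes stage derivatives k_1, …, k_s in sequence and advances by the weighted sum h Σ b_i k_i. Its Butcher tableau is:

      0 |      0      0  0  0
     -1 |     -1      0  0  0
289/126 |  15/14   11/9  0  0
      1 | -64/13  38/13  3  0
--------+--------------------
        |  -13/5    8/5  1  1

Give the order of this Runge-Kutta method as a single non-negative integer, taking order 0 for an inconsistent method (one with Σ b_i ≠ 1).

b = (-13/5, 8/5, 1, 1)
c = (0, -1, 289/126, 1)
Ac = (0, 0, -11/9, 2161/546)
Σ b_i: (-13/5)·1 + 8/5·1 + 1·1 + 1·1 = 1 ✓
b·c: 8/5·(-1) + 1·289/126 + 1·1 = 1067/630 ≠ 1/2 ⇒ order 1.

1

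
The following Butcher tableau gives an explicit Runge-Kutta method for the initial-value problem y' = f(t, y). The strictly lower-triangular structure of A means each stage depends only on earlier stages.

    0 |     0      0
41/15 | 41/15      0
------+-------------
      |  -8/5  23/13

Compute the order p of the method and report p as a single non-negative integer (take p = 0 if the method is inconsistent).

0

b = (-8/5, 23/13)
c = (0, 41/15)
Σ b_i: (-8/5)·1 + 23/13·1 = 11/65 ≠ 1 ⇒ order 0.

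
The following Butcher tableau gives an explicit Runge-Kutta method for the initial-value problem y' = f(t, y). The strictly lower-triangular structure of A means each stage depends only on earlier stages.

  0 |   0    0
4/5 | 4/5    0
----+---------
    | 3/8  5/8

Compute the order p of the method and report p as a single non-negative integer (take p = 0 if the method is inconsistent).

2

b = (3/8, 5/8)
c = (0, 4/5)
Σ b_i: 3/8·1 + 5/8·1 = 1 ✓
b·c: 5/8·4/5 = 1/2 ✓; 2 stages ⇒ order 2.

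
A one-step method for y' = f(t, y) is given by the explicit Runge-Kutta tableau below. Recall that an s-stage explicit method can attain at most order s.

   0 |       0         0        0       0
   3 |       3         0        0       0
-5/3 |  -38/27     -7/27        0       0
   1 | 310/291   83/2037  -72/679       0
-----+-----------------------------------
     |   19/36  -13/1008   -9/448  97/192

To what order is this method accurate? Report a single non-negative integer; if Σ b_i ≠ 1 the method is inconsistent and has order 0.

b = (19/36, -13/1008, -9/448, 97/192)
c = (0, 3, -5/3, 1)
Ac = (0, 0, -7/9, 29/97)
Σ b_i: 19/36·1 + (-13/1008)·1 + (-9/448)·1 + 97/192·1 = 1 ✓
b·c: (-13/1008)·3 + (-9/448)·(-5/3) + 97/192·1 = 1/2 ✓
b·c²: (-13/1008)·9 + (-9/448)·25/9 + 97/192·1 = 1/3 ✓
b·Ac: (-9/448)·(-7/9) + 97/192·29/97 = 1/6 ✓
b·c³: (-13/1008)·27 + (-9/448)·(-125/27) + 97/192·1 = 1/4 ✓
b·(c∘Ac): (-9/448)·35/27 + 97/192·29/97 = 1/8 ✓
b·Ac²: (-9/448)·(-7/3) + 97/192·7/97 = 1/12 ✓
b·A²c: 97/192·8/97 = 1/24 ✓; 4 stages ⇒ order 4.

4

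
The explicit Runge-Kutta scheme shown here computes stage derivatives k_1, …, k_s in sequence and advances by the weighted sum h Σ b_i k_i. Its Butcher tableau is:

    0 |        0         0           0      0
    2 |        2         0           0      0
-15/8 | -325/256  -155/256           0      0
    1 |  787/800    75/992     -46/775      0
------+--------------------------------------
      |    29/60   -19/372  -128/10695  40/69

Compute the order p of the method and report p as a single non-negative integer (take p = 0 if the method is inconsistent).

4

b = (29/60, -19/372, -128/10695, 40/69)
c = (0, 2, -15/8, 1)
Ac = (0, 0, -155/128, 21/80)
Σ b_i: 29/60·1 + (-19/372)·1 + (-128/10695)·1 + 40/69·1 = 1 ✓
b·c: (-19/372)·2 + (-128/10695)·(-15/8) + 40/69·1 = 1/2 ✓
b·c²: (-19/372)·4 + (-128/10695)·225/64 + 40/69·1 = 1/3 ✓
b·Ac: (-128/10695)·(-155/128) + 40/69·21/80 = 1/6 ✓
b·c³: (-19/372)·8 + (-128/10695)·(-3375/512) + 40/69·1 = 1/4 ✓
b·(c∘Ac): (-128/10695)·2325/1024 + 40/69·21/80 = 1/8 ✓
b·Ac²: (-128/10695)·(-155/64) + 40/69·3/32 = 1/12 ✓
b·A²c: 40/69·23/320 = 1/24 ✓; 4 stages ⇒ order 4.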